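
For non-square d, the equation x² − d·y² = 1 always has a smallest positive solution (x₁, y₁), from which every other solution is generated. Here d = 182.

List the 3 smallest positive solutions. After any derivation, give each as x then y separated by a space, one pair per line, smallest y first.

27 2
1457 108
78651 5830

√182 = [13; 2,26, …], period ℓ=2 (even) → k=1
step 0: (13, 1)  from 13·(1,0) + (0,1)
step 1: (27, 2)  from 2·(13,1) + (1,0)
fundamental: x₁=27, y₁=2  (since 729 − 182·4 = 1)
n=2: (27,2)∘(27,2) = (27·27+182·2·2, 27·2+2·27) = (1457,108)
n=3: (1457,108)∘(27,2) = (27·1457+182·2·108, 27·108+2·1457) = (78651,5830)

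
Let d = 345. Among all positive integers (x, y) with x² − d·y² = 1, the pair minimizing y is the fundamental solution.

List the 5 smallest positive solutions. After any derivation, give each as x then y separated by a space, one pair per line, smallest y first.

6761 364
91422241 4922008
1236211536041 66555391812
16716052298924161 899962003159856
226034457949840969001 12169286140172181020

d=345: √d = [18; 1,1,2,1,6,1,2,1,1,36] (ℓ=10, even), read p_9/q_9
step 0: (18, 1)  from 18·(1,0) + (0,1)
…
step 2: (37, 2)  from 1·(19,1) + (18,1)
step 3: (93, 5)  from 2·(37,2) + (19,1)
step 4: (130, 7)  from 1·(93,5) + (37,2)
…
step 7: (2879, 155)  from 2·(1003,54) + (873,47)
step 8: (3882, 209)  from 1·(2879,155) + (1003,54)
step 9: (6761, 364)  from 1·(3882,209) + (2879,155)
→ (6761, 364).  Check: 6761²=45711121, 345·364²=45711120, difference 1.
n=2: (6761,364)∘(6761,364) = (6761·6761+345·364·364, 6761·364+364·6761) = (91422241,4922008)
n=3: (91422241,4922008)∘(6761,364) = (6761·91422241+345·364·4922008, 6761·4922008+364·91422241) = (1236211536041,66555391812)
n=4: (1236211536041,66555391812)∘(6761,364) = (6761·1236211536041+345·364·66555391812, 6761·66555391812+364·1236211536041) = (16716052298924161,899962003159856)
n=5: (16716052298924161,899962003159856)∘(6761,364) = (6761·16716052298924161+345·364·899962003159856, 6761·899962003159856+364·16716052298924161) = (226034457949840969001,12169286140172181020)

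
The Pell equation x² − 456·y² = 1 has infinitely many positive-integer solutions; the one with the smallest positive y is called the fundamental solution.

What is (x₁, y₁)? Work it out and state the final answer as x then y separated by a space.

1025 48

[21; 2,1,4,1,2,42] for √456; ℓ=6 ⇒ convergent index 5
a_0=21:  p_0=21·1+0=21,  q_0=21·0+1=1
a_1=2:  p_1=2·21+1=43,  q_1=2·1+0=2
a_2=1:  p_2=1·43+21=64,  q_2=1·2+1=3
…
a_4=1:  p_4=1·299+64=363,  q_4=1·14+3=17
a_5=2:  p_5=2·363+299=1025,  q_5=2·17+14=48
→ (1025, 48).  Check: 1025²=1050625, 456·48²=1050624, difference 1.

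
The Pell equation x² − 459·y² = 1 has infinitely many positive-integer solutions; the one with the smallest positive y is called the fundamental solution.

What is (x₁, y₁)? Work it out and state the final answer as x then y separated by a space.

499850 23331

[21; 2,2,1,4,21,4,1,2,2,42] for √459; ℓ=10 ⇒ convergent index 9
k=0  a_k=21  p_k/q_k = 21/1
…
k=2  a_k=2  p_k/q_k = 107/5
…
k=4  a_k=4  p_k/q_k = 707/33
k=5  a_k=21  p_k/q_k = 14997/700
…
k=8  a_k=2  p_k/q_k = 212079/9899
k=9  a_k=2  p_k/q_k = 499850/23331
→ (499850, 23331).  Check: 499850²=249850022500, 459·23331²=249850022499, difference 1.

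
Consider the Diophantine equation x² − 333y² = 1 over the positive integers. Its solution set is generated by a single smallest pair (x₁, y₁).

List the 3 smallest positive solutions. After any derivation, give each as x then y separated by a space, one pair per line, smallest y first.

73 4
10657 584
1555849 85260

[18; 4,36] for √333; ℓ=2 ⇒ convergent index 1
k=0  a_k=18  p_k/q_k = 18/1
k=1  a_k=4  p_k/q_k = 73/4
(x₁, y₁) = (73, 4);  73² − 333·4² = 1 ✓
k=2:  x_2 = 73·73+333·4·4 = 10657,  y_2 = 73·4+4·73 = 584
k=3:  x_3 = 73·10657+333·4·584 = 1555849,  y_3 = 73·584+4·10657 = 85260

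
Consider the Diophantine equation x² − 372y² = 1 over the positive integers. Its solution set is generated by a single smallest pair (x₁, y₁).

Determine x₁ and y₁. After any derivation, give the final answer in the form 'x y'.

12151 630

d=372: √d = [19; 3,2,12,2,3,38] (ℓ=6, even), read p_5/q_5
i=0: a=19 ⇒ p=19, q=1
i=1: a=3 ⇒ p=58, q=3
i=2: a=2 ⇒ p=135, q=7
…
i=4: a=2 ⇒ p=3491, q=181
i=5: a=3 ⇒ p=12151, q=630
fundamental: x₁=12151, y₁=630  (since 147646801 − 372·396900 = 1)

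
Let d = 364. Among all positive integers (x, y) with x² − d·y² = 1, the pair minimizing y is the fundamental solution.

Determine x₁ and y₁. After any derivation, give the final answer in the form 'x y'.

√364 = [19; 12,1,2,3,1,8,1,3,2,1,12,38, …], period ℓ=12 (even) → k=11
k=0  a_k=19  p_k/q_k = 19/1
k=1  a_k=12  p_k/q_k = 229/12
k=2  a_k=1  p_k/q_k = 248/13
k=3  a_k=2  p_k/q_k = 725/38
…
k=5  a_k=1  p_k/q_k = 3148/165
…
k=7  a_k=1  p_k/q_k = 30755/1612
…
k=9  a_k=2  p_k/q_k = 270499/14178
k=10  a_k=1  p_k/q_k = 390371/20461
k=11  a_k=12  p_k/q_k = 4954951/259710
→ (4954951, 259710).  Check: 4954951²=24551539412401, 364·259710²=24551539412400, difference 1.

4954951 259710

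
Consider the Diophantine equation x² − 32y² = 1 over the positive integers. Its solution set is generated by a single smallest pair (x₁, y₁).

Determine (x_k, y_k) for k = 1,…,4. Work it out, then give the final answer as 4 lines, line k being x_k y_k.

17 3
577 102
19601 3465
665857 117708

√32 = [5; 1,1,1,10, …], period ℓ=4 (even) → k=3
k=0  a_k=5  p_k/q_k = 5/1
k=1  a_k=1  p_k/q_k = 6/1
k=2  a_k=1  p_k/q_k = 11/2
k=3  a_k=1  p_k/q_k = 17/3
fundamental: x₁=17, y₁=3  (since 289 − 32·9 = 1)
n=2: (17,3)∘(17,3) = (17·17+32·3·3, 17·3+3·17) = (577,102)
n=3: (577,102)∘(17,3) = (17·577+32·3·102, 17·102+3·577) = (19601,3465)
n=4: (19601,3465)∘(17,3) = (17·19601+32·3·3465, 17·3465+3·19601) = (665857,117708)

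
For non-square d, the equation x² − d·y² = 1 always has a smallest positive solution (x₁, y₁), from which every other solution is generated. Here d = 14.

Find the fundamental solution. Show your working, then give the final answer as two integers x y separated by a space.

[3; 1,2,1,6] for √14; ℓ=4 ⇒ convergent index 3
a_0=3:  p_0=3·1+0=3,  q_0=3·0+1=1
a_1=1:  p_1=1·3+1=4,  q_1=1·1+0=1
a_2=2:  p_2=2·4+3=11,  q_2=2·1+1=3
a_3=1:  p_3=1·11+4=15,  q_3=1·3+1=4
(x₁, y₁) = (15, 4);  15² − 14·4² = 1 ✓

15 4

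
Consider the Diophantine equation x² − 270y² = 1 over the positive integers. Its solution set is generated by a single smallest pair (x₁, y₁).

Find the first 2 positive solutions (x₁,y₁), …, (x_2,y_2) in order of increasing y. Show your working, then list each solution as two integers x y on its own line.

d=270: √d = [16; 2,3,6,3,2,32] (ℓ=6, even), read p_5/q_5
a_0=16:  p_0=16·1+0=16,  q_0=16·0+1=1
a_1=2:  p_1=2·16+1=33,  q_1=2·1+0=2
a_2=3:  p_2=3·33+16=115,  q_2=3·2+1=7
a_3=6:  p_3=6·115+33=723,  q_3=6·7+2=44
a_4=3:  p_4=3·723+115=2284,  q_4=3·44+7=139
a_5=2:  p_5=2·2284+723=5291,  q_5=2·139+44=322
fundamental: x₁=5291, y₁=322  (since 27994681 − 270·103684 = 1)
k=2:  x_2 = 5291·5291+270·322·322 = 55989361,  y_2 = 5291·322+322·5291 = 3407404

5291 322
55989361 3407404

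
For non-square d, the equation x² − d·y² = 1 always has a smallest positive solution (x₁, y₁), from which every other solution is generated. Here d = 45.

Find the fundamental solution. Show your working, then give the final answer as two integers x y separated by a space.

161 24

[6; 1,2,2,2,1,12] for √45; ℓ=6 ⇒ convergent index 5
i=0: a=6 ⇒ p=6, q=1
i=1: a=1 ⇒ p=7, q=1
i=2: a=2 ⇒ p=20, q=3
…
i=4: a=2 ⇒ p=114, q=17
i=5: a=1 ⇒ p=161, q=24
fundamental: x₁=161, y₁=24  (since 25921 − 45·576 = 1)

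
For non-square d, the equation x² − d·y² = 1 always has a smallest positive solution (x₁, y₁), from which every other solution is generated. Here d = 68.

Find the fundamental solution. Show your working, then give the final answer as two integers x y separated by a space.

33 4

d=68: √d = [8; 4,16] (ℓ=2, even), read p_1/q_1
i=0: a=8 ⇒ p=8, q=1
i=1: a=4 ⇒ p=33, q=4
→ (33, 4).  Check: 33²=1089, 68·4²=1088, difference 1.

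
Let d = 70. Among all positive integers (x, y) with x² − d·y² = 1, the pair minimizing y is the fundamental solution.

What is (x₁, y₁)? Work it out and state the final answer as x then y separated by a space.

√70 = [8; 2,1,2,1,2,16, …], period ℓ=6 (even) → k=5
i=0: a=8 ⇒ p=8, q=1
…
i=2: a=1 ⇒ p=25, q=3
i=3: a=2 ⇒ p=67, q=8
i=4: a=1 ⇒ p=92, q=11
i=5: a=2 ⇒ p=251, q=30
fundamental: x₁=251, y₁=30  (since 63001 − 70·900 = 1)

251 30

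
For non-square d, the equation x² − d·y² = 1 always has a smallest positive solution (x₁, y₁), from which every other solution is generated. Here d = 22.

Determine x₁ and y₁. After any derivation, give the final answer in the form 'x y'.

√22 → a₀=4, period (1,2,4,2,1,8); ℓ=6 even so k=5
step 0: (4, 1)  from 4·(1,0) + (0,1)
step 1: (5, 1)  from 1·(4,1) + (1,0)
…
step 3: (61, 13)  from 4·(14,3) + (5,1)
step 4: (136, 29)  from 2·(61,13) + (14,3)
step 5: (197, 42)  from 1·(136,29) + (61,13)
→ (197, 42).  Check: 197²=38809, 22·42²=38808, difference 1.

197 42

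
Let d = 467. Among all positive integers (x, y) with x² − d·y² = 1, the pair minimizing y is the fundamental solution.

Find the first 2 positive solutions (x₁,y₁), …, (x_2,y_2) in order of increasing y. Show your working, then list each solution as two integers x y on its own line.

1625626 75225
5285319783751 244575431700

√467 = [21; 1,1,1,1,3,…,1,1,42, …], period ℓ=14 (even) → k=13
i=0: a=21 ⇒ p=21, q=1
i=1: a=1 ⇒ p=22, q=1
i=2: a=1 ⇒ p=43, q=2
i=3: a=1 ⇒ p=65, q=3
i=4: a=1 ⇒ p=108, q=5
…
i=6: a=3 ⇒ p=1275, q=59
i=7: a=21 ⇒ p=27164, q=1257
i=8: a=3 ⇒ p=82767, q=3830
i=9: a=3 ⇒ p=275465, q=12747
i=10: a=1 ⇒ p=358232, q=16577
i=11: a=1 ⇒ p=633697, q=29324
i=12: a=1 ⇒ p=991929, q=45901
i=13: a=1 ⇒ p=1625626, q=75225
(x₁, y₁) = (1625626, 75225);  1625626² − 467·75225² = 1 ✓
(1625626+75225√467)^2 = 5285319783751 + 244575431700√467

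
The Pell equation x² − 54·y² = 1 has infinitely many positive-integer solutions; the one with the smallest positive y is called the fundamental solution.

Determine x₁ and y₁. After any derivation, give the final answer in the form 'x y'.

√54 → a₀=7, period (2,1,6,1,2,14); ℓ=6 even so k=5
step 0: (7, 1)  from 7·(1,0) + (0,1)
…
step 2: (22, 3)  from 1·(15,2) + (7,1)
step 3: (147, 20)  from 6·(22,3) + (15,2)
step 4: (169, 23)  from 1·(147,20) + (22,3)
step 5: (485, 66)  from 2·(169,23) + (147,20)
fundamental: x₁=485, y₁=66  (since 235225 − 54·4356 = 1)

485 66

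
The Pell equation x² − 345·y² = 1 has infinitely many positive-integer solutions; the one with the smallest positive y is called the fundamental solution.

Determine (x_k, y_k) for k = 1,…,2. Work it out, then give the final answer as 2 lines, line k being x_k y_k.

6761 364
91422241 4922008

√345 = [18; 1,1,2,1,6,1,2,1,1,36, …], period ℓ=10 (even) → k=9
k=0  a_k=18  p_k/q_k = 18/1
k=1  a_k=1  p_k/q_k = 19/1
k=2  a_k=1  p_k/q_k = 37/2
…
k=5  a_k=6  p_k/q_k = 873/47
k=6  a_k=1  p_k/q_k = 1003/54
…
k=8  a_k=1  p_k/q_k = 3882/209
k=9  a_k=1  p_k/q_k = 6761/364
(x₁, y₁) = (6761, 364);  6761² − 345·364² = 1 ✓
k=2:  x_2 = 6761·6761+345·364·364 = 91422241,  y_2 = 6761·364+364·6761 = 4922008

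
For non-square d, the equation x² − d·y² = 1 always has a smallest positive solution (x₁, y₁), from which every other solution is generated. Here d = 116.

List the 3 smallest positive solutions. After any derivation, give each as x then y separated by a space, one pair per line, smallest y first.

9801 910
192119201 17837820
3765920568201 349656946730

[10; 1,3,2,1,4,1,2,3,1,20] for √116; ℓ=10 ⇒ convergent index 9
a_0=10:  p_0=10·1+0=10,  q_0=10·0+1=1
…
a_2=3:  p_2=3·11+10=43,  q_2=3·1+1=4
a_3=2:  p_3=2·43+11=97,  q_3=2·4+1=9
a_4=1:  p_4=1·97+43=140,  q_4=1·9+4=13
a_5=4:  p_5=4·140+97=657,  q_5=4·13+9=61
…
a_8=3:  p_8=3·2251+797=7550,  q_8=3·209+74=701
a_9=1:  p_9=1·7550+2251=9801,  q_9=1·701+209=910
→ (9801, 910).  Check: 9801²=96059601, 116·910²=96059600, difference 1.
k=2:  x_2 = 9801·9801+116·910·910 = 192119201,  y_2 = 9801·910+910·9801 = 17837820
k=3:  x_3 = 9801·192119201+116·910·17837820 = 3765920568201,  y_3 = 9801·17837820+910·192119201 = 349656946730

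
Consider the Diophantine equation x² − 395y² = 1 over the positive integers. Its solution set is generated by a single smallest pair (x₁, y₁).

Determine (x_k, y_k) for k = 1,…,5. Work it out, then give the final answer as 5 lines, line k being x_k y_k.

√395 = [19; 1,6,1,38, …], period ℓ=4 (even) → k=3
a_0=19:  p_0=19·1+0=19,  q_0=19·0+1=1
a_1=1:  p_1=1·19+1=20,  q_1=1·1+0=1
a_2=6:  p_2=6·20+19=139,  q_2=6·1+1=7
a_3=1:  p_3=1·139+20=159,  q_3=1·7+1=8
(x₁, y₁) = (159, 8);  159² − 395·8² = 1 ✓
n=2: (159,8)∘(159,8) = (159·159+395·8·8, 159·8+8·159) = (50561,2544)
n=3: (50561,2544)∘(159,8) = (159·50561+395·8·2544, 159·2544+8·50561) = (16078239,808984)
n=4: (16078239,808984)∘(159,8) = (159·16078239+395·8·808984, 159·808984+8·16078239) = (5112829441,257254368)
n=5: (5112829441,257254368)∘(159,8) = (159·5112829441+395·8·257254368, 159·257254368+8·5112829441) = (1625863683999,81806080040)

159 8
50561 2544
16078239 808984
5112829441 257254368
1625863683999 81806080040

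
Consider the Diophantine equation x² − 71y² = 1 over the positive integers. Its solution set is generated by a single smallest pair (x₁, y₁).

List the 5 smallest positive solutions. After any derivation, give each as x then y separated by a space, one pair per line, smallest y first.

3480 413
24220799 2874480
168576757560 20006380387
1173294208396801 139244404619040
8166127521864977400 969141036142138013

d=71: √d = [8; 2,2,1,7,1,2,2,16] (ℓ=8, even), read p_7/q_7
a_0=8:  p_0=8·1+0=8,  q_0=8·0+1=1
…
a_2=2:  p_2=2·17+8=42,  q_2=2·2+1=5
…
a_5=1:  p_5=1·455+59=514,  q_5=1·54+7=61
a_6=2:  p_6=2·514+455=1483,  q_6=2·61+54=176
a_7=2:  p_7=2·1483+514=3480,  q_7=2·176+61=413
(x₁, y₁) = (3480, 413);  3480² − 71·413² = 1 ✓
k=2:  x_2 = 3480·3480+71·413·413 = 24220799,  y_2 = 3480·413+413·3480 = 2874480
k=3:  x_3 = 3480·24220799+71·413·2874480 = 168576757560,  y_3 = 3480·2874480+413·24220799 = 20006380387
k=4:  x_4 = 3480·168576757560+71·413·20006380387 = 1173294208396801,  y_4 = 3480·20006380387+413·168576757560 = 139244404619040
k=5:  x_5 = 3480·1173294208396801+71·413·139244404619040 = 8166127521864977400,  y_5 = 3480·139244404619040+413·1173294208396801 = 969141036142138013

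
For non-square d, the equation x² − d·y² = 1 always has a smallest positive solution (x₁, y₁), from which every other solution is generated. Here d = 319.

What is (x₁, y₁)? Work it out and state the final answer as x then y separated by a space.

12901780 722361

[17; 1,6,5,1,4,…,6,1,34] for √319; ℓ=14 ⇒ convergent index 13
k=0  a_k=17  p_k/q_k = 17/1
…
k=3  a_k=5  p_k/q_k = 643/36
k=4  a_k=1  p_k/q_k = 768/43
…
k=6  a_k=3  p_k/q_k = 11913/667
…
k=9  a_k=4  p_k/q_k = 250816/14043
…
k=12  a_k=6  p_k/q_k = 11102899/621643
k=13  a_k=1  p_k/q_k = 12901780/722361
fundamental: x₁=12901780, y₁=722361  (since 166455927168400 − 319·521805414321 = 1)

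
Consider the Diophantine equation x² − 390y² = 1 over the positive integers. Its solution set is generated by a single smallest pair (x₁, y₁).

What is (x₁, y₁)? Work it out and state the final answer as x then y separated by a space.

79 4

√390 → a₀=19, period (1,2,1,38); ℓ=4 even so k=3
k=0  a_k=19  p_k/q_k = 19/1
k=1  a_k=1  p_k/q_k = 20/1
k=2  a_k=2  p_k/q_k = 59/3
k=3  a_k=1  p_k/q_k = 79/4
→ (79, 4).  Check: 79²=6241, 390·4²=6240, difference 1.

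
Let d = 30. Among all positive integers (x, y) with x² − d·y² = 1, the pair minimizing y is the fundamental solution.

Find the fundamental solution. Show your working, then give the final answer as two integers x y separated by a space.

11 2

d=30: √d = [5; 2,10] (ℓ=2, even), read p_1/q_1
a_0=5:  p_0=5·1+0=5,  q_0=5·0+1=1
a_1=2:  p_1=2·5+1=11,  q_1=2·1+0=2
fundamental: x₁=11, y₁=2  (since 121 − 30·4 = 1)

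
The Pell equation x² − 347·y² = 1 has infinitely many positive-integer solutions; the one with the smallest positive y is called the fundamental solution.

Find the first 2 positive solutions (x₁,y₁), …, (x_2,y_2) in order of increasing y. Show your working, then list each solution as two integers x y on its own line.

[18; 1,1,1,2,4,…,1,1,36] for √347; ℓ=14 ⇒ convergent index 13
i=0: a=18 ⇒ p=18, q=1
i=1: a=1 ⇒ p=19, q=1
i=2: a=1 ⇒ p=37, q=2
i=3: a=1 ⇒ p=56, q=3
i=4: a=2 ⇒ p=149, q=8
i=5: a=4 ⇒ p=652, q=35
i=6: a=1 ⇒ p=801, q=43
i=7: a=17 ⇒ p=14269, q=766
i=8: a=1 ⇒ p=15070, q=809
i=9: a=4 ⇒ p=74549, q=4002
i=10: a=2 ⇒ p=164168, q=8813
…
i=12: a=1 ⇒ p=402885, q=21628
i=13: a=1 ⇒ p=641602, q=34443
→ (641602, 34443).  Check: 641602²=411653126404, 347·34443²=411653126403, difference 1.
n=2: (641602,34443)∘(641602,34443) = (641602·641602+347·34443·34443, 641602·34443+34443·641602) = (823306252807,44197395372)

641602 34443
823306252807 44197395372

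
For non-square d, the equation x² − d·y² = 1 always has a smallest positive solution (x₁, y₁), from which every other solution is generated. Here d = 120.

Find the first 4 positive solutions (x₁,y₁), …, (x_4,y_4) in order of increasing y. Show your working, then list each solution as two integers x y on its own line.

√120 → a₀=10, period (1,20); ℓ=2 even so k=1
k=0  a_k=10  p_k/q_k = 10/1
k=1  a_k=1  p_k/q_k = 11/1
(x₁, y₁) = (11, 1);  11² − 120·1² = 1 ✓
n=2: (11,1)∘(11,1) = (11·11+120·1·1, 11·1+1·11) = (241,22)
n=3: (241,22)∘(11,1) = (11·241+120·1·22, 11·22+1·241) = (5291,483)
n=4: (5291,483)∘(11,1) = (11·5291+120·1·483, 11·483+1·5291) = (116161,10604)

11 1
241 22
5291 483
116161 10604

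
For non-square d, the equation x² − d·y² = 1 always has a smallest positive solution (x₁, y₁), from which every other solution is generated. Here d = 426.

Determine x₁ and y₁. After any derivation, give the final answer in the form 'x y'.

88751 4300

√426 = [20; 1,1,1,3,2,6,2,3,1,1,1,40, …], period ℓ=12 (even) → k=11
a_0=20:  p_0=20·1+0=20,  q_0=20·0+1=1
a_1=1:  p_1=1·20+1=21,  q_1=1·1+0=1
a_2=1:  p_2=1·21+20=41,  q_2=1·1+1=2
…
a_6=6:  p_6=6·516+227=3323,  q_6=6·25+11=161
…
a_8=3:  p_8=3·7162+3323=24809,  q_8=3·347+161=1202
a_9=1:  p_9=1·24809+7162=31971,  q_9=1·1202+347=1549
a_10=1:  p_10=1·31971+24809=56780,  q_10=1·1549+1202=2751
a_11=1:  p_11=1·56780+31971=88751,  q_11=1·2751+1549=4300
(x₁, y₁) = (88751, 4300);  88751² − 426·4300² = 1 ✓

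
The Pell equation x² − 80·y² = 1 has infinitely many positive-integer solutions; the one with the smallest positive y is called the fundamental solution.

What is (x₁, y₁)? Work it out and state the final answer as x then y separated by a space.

9 1

[8; 1,16] for √80; ℓ=2 ⇒ convergent index 1
step 0: (8, 1)  from 8·(1,0) + (0,1)
step 1: (9, 1)  from 1·(8,1) + (1,0)
fundamental: x₁=9, y₁=1  (since 81 − 80·1 = 1)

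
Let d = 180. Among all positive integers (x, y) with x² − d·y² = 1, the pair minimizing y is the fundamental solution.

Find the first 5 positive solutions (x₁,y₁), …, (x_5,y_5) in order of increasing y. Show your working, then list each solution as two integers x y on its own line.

161 12
51841 3864
16692641 1244196
5374978561 400627248
1730726404001 129000729660

√180 → a₀=13, period (2,2,2,26); ℓ=4 even so k=3
a_0=13:  p_0=13·1+0=13,  q_0=13·0+1=1
…
a_2=2:  p_2=2·27+13=67,  q_2=2·2+1=5
a_3=2:  p_3=2·67+27=161,  q_3=2·5+2=12
→ (161, 12).  Check: 161²=25921, 180·12²=25920, difference 1.
k=2:  x_2 = 161·161+180·12·12 = 51841,  y_2 = 161·12+12·161 = 3864
k=3:  x_3 = 161·51841+180·12·3864 = 16692641,  y_3 = 161·3864+12·51841 = 1244196
k=4:  x_4 = 161·16692641+180·12·1244196 = 5374978561,  y_4 = 161·1244196+12·16692641 = 400627248
k=5:  x_5 = 161·5374978561+180·12·400627248 = 1730726404001,  y_5 = 161·400627248+12·5374978561 = 129000729660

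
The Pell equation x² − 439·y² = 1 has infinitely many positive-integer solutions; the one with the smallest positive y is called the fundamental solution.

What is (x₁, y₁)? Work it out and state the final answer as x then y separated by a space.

440 21

√439 = [20; 1,19,1,40, …], period ℓ=4 (even) → k=3
a_0=20:  p_0=20·1+0=20,  q_0=20·0+1=1
…
a_2=19:  p_2=19·21+20=419,  q_2=19·1+1=20
a_3=1:  p_3=1·419+21=440,  q_3=1·20+1=21
fundamental: x₁=440, y₁=21  (since 193600 − 439·441 = 1)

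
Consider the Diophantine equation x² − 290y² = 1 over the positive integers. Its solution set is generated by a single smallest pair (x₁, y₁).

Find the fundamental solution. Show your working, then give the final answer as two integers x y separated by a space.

579 34

[17; 34] for √290; ℓ=1 ⇒ convergent index 1
step 0: (17, 1)  from 17·(1,0) + (0,1)
step 1: (579, 34)  from 34·(17,1) + (1,0)
(x₁, y₁) = (579, 34);  579² − 290·34² = 1 ✓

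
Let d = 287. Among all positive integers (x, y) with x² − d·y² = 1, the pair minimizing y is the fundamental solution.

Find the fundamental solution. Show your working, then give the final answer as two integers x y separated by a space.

d=287: √d = [16; 1,15,1,32] (ℓ=4, even), read p_3/q_3
step 0: (16, 1)  from 16·(1,0) + (0,1)
step 1: (17, 1)  from 1·(16,1) + (1,0)
step 2: (271, 16)  from 15·(17,1) + (16,1)
step 3: (288, 17)  from 1·(271,16) + (17,1)
fundamental: x₁=288, y₁=17  (since 82944 − 287·289 = 1)

288 17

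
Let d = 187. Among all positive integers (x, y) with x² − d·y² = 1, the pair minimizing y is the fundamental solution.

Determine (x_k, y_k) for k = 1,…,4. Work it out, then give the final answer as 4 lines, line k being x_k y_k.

√187 = [13; 1,2,13,2,1,26, …], period ℓ=6 (even) → k=5
a_0=13:  p_0=13·1+0=13,  q_0=13·0+1=1
…
a_3=13:  p_3=13·41+14=547,  q_3=13·3+1=40
a_4=2:  p_4=2·547+41=1135,  q_4=2·40+3=83
a_5=1:  p_5=1·1135+547=1682,  q_5=1·83+40=123
→ (1682, 123).  Check: 1682²=2829124, 187·123²=2829123, difference 1.
(x_2, y_2) = (1682·1682 + 187·123·123, 1682·123 + 123·1682) = (5658247, 413772)
(x_3, y_3) = (1682·5658247 + 187·123·413772, 1682·413772 + 123·5658247) = (19034341226, 1391928885)
(x_4, y_4) = (1682·19034341226 + 187·123·1391928885, 1682·1391928885 + 123·19034341226) = (64031518226017, 4682448355368)

1682 123
5658247 413772
19034341226 1391928885
64031518226017 4682448355368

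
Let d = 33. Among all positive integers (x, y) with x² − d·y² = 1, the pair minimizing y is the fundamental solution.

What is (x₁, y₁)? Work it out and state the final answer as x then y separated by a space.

23 4

d=33: √d = [5; 1,2,1,10] (ℓ=4, even), read p_3/q_3
step 0: (5, 1)  from 5·(1,0) + (0,1)
…
step 2: (17, 3)  from 2·(6,1) + (5,1)
step 3: (23, 4)  from 1·(17,3) + (6,1)
→ (23, 4).  Check: 23²=529, 33·4²=528, difference 1.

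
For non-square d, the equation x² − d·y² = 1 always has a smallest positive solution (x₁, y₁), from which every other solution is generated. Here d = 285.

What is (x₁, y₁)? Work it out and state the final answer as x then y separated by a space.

2431 144

[16; 1,7,2,7,1,32] for √285; ℓ=6 ⇒ convergent index 5
k=0  a_k=16  p_k/q_k = 16/1
…
k=2  a_k=7  p_k/q_k = 135/8
k=3  a_k=2  p_k/q_k = 287/17
k=4  a_k=7  p_k/q_k = 2144/127
k=5  a_k=1  p_k/q_k = 2431/144
fundamental: x₁=2431, y₁=144  (since 5909761 − 285·20736 = 1)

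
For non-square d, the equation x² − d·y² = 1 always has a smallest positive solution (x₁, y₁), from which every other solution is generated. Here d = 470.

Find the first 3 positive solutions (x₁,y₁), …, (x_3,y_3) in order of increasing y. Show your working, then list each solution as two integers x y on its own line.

1691 78
5718961 263796
19341524411 892157994

√470 = [21; 1,2,8,2,1,42, …], period ℓ=6 (even) → k=5
step 0: (21, 1)  from 21·(1,0) + (0,1)
step 1: (22, 1)  from 1·(21,1) + (1,0)
step 2: (65, 3)  from 2·(22,1) + (21,1)
…
step 4: (1149, 53)  from 2·(542,25) + (65,3)
step 5: (1691, 78)  from 1·(1149,53) + (542,25)
→ (1691, 78).  Check: 1691²=2859481, 470·78²=2859480, difference 1.
(1691+78√470)^2 = 5718961 + 263796√470
(1691+78√470)^3 = 19341524411 + 892157994√470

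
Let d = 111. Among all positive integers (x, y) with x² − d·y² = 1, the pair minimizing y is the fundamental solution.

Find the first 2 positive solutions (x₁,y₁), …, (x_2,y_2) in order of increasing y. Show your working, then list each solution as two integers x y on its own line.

√111 = [10; 1,1,6,1,1,20, …], period ℓ=6 (even) → k=5
k=0  a_k=10  p_k/q_k = 10/1
…
k=4  a_k=1  p_k/q_k = 158/15
k=5  a_k=1  p_k/q_k = 295/28
fundamental: x₁=295, y₁=28  (since 87025 − 111·784 = 1)
(x_2, y_2) = (295·295 + 111·28·28, 295·28 + 28·295) = (174049, 16520)

295 28
174049 16520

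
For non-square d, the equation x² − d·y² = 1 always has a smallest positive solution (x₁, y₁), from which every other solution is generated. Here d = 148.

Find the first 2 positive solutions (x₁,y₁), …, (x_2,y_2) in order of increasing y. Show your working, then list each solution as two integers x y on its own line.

[12; 6,24] for √148; ℓ=2 ⇒ convergent index 1
a_0=12:  p_0=12·1+0=12,  q_0=12·0+1=1
a_1=6:  p_1=6·12+1=73,  q_1=6·1+0=6
(x₁, y₁) = (73, 6);  73² − 148·6² = 1 ✓
n=2: (73,6)∘(73,6) = (73·73+148·6·6, 73·6+6·73) = (10657,876)

73 6
10657 876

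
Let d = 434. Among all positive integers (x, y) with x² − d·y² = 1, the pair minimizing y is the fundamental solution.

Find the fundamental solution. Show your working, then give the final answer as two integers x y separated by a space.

d=434: √d = [20; 1,4,1,40] (ℓ=4, even), read p_3/q_3
a_0=20:  p_0=20·1+0=20,  q_0=20·0+1=1
…
a_2=4:  p_2=4·21+20=104,  q_2=4·1+1=5
a_3=1:  p_3=1·104+21=125,  q_3=1·5+1=6
→ (125, 6).  Check: 125²=15625, 434·6²=15624, difference 1.

125 6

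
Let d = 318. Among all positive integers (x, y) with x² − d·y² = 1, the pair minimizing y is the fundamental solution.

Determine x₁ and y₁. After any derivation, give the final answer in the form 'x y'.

√318 = [17; 1,4,1,34, …], period ℓ=4 (even) → k=3
k=0  a_k=17  p_k/q_k = 17/1
k=1  a_k=1  p_k/q_k = 18/1
k=2  a_k=4  p_k/q_k = 89/5
k=3  a_k=1  p_k/q_k = 107/6
(x₁, y₁) = (107, 6);  107² − 318·6² = 1 ✓

107 6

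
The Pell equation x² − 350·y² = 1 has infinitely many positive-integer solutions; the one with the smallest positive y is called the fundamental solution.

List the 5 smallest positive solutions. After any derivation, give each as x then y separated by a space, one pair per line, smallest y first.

√350 = [18; 1,2,2,2,1,36, …], period ℓ=6 (even) → k=5
a_0=18:  p_0=18·1+0=18,  q_0=18·0+1=1
…
a_4=2:  p_4=2·131+56=318,  q_4=2·7+3=17
a_5=1:  p_5=1·318+131=449,  q_5=1·17+7=24
fundamental: x₁=449, y₁=24  (since 201601 − 350·576 = 1)
(449+24√350)^2 = 403201 + 21552√350
(449+24√350)^3 = 362074049 + 19353672√350
(449+24√350)^4 = 325142092801 + 17379575904√350
(449+24√350)^5 = 291977237261249 + 15606839808120√350

449 24
403201 21552
362074049 19353672
325142092801 17379575904
291977237261249 15606839808120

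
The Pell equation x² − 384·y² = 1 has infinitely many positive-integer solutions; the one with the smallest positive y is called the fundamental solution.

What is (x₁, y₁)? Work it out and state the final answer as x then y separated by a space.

4801 245

√384 = [19; 1,1,2,9,2,1,1,38, …], period ℓ=8 (even) → k=7
i=0: a=19 ⇒ p=19, q=1
i=1: a=1 ⇒ p=20, q=1
i=2: a=1 ⇒ p=39, q=2
…
i=5: a=2 ⇒ p=1940, q=99
i=6: a=1 ⇒ p=2861, q=146
i=7: a=1 ⇒ p=4801, q=245
(x₁, y₁) = (4801, 245);  4801² − 384·245² = 1 ✓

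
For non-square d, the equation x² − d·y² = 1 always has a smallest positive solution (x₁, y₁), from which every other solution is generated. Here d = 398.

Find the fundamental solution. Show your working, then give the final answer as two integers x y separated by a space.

d=398: √d = [19; 1,18,1,38] (ℓ=4, even), read p_3/q_3
k=0  a_k=19  p_k/q_k = 19/1
…
k=2  a_k=18  p_k/q_k = 379/19
k=3  a_k=1  p_k/q_k = 399/20
→ (399, 20).  Check: 399²=159201, 398·20²=159200, difference 1.

399 20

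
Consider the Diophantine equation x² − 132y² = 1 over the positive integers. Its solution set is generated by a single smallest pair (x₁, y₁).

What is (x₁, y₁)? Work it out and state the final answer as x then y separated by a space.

23 2

[11; 2,22] for √132; ℓ=2 ⇒ convergent index 1
k=0  a_k=11  p_k/q_k = 11/1
k=1  a_k=2  p_k/q_k = 23/2
fundamental: x₁=23, y₁=2  (since 529 − 132·4 = 1)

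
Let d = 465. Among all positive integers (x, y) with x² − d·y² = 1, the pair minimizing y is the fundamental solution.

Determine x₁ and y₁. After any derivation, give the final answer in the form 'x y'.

d=465: √d = [21; 1,1,3,2,2,2,3,1,1,42] (ℓ=10, even), read p_9/q_9
i=0: a=21 ⇒ p=21, q=1
i=1: a=1 ⇒ p=22, q=1
i=2: a=1 ⇒ p=43, q=2
i=3: a=3 ⇒ p=151, q=7
i=4: a=2 ⇒ p=345, q=16
i=5: a=2 ⇒ p=841, q=39
…
i=7: a=3 ⇒ p=6922, q=321
i=8: a=1 ⇒ p=8949, q=415
i=9: a=1 ⇒ p=15871, q=736
→ (15871, 736).  Check: 15871²=251888641, 465·736²=251888640, difference 1.

15871 736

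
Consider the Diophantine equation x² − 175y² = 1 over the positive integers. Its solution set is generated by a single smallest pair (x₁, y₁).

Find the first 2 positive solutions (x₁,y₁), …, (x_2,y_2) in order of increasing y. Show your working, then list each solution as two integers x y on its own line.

d=175: √d = [13; 4,2,1,2,4,26] (ℓ=6, even), read p_5/q_5
step 0: (13, 1)  from 13·(1,0) + (0,1)
step 1: (53, 4)  from 4·(13,1) + (1,0)
…
step 3: (172, 13)  from 1·(119,9) + (53,4)
step 4: (463, 35)  from 2·(172,13) + (119,9)
step 5: (2024, 153)  from 4·(463,35) + (172,13)
(x₁, y₁) = (2024, 153);  2024² − 175·153² = 1 ✓
k=2:  x_2 = 2024·2024+175·153·153 = 8193151,  y_2 = 2024·153+153·2024 = 619344

2024 153
8193151 619344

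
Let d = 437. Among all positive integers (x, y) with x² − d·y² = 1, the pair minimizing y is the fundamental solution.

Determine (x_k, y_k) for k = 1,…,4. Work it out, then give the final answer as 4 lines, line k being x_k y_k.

√437 = [20; 1,9,2,9,1,40, …], period ℓ=6 (even) → k=5
a_0=20:  p_0=20·1+0=20,  q_0=20·0+1=1
a_1=1:  p_1=1·20+1=21,  q_1=1·1+0=1
a_2=9:  p_2=9·21+20=209,  q_2=9·1+1=10
a_3=2:  p_3=2·209+21=439,  q_3=2·10+1=21
a_4=9:  p_4=9·439+209=4160,  q_4=9·21+10=199
a_5=1:  p_5=1·4160+439=4599,  q_5=1·199+21=220
fundamental: x₁=4599, y₁=220  (since 21150801 − 437·48400 = 1)
(4599+220√437)^2 = 42301601 + 2023560√437
(4599+220√437)^3 = 389090121399 + 18612704660√437
(4599+220√437)^4 = 3578850894326401 + 171199655439120√437

4599 220
42301601 2023560
389090121399 18612704660
3578850894326401 171199655439120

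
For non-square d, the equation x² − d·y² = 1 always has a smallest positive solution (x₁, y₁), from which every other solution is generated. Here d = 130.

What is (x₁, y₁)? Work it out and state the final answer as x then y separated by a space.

6499 570

d=130: √d = [11; 2,2,22] (ℓ=3, odd), read p_5/q_5
k=0  a_k=11  p_k/q_k = 11/1
k=1  a_k=2  p_k/q_k = 23/2
…
k=3  a_k=22  p_k/q_k = 1277/112
k=4  a_k=2  p_k/q_k = 2611/229
k=5  a_k=2  p_k/q_k = 6499/570
(x₁, y₁) = (6499, 570);  6499² − 130·570² = 1 ✓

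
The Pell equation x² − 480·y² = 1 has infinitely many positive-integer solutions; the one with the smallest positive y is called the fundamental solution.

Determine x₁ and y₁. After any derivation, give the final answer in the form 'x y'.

√480 = [21; 1,9,1,42, …], period ℓ=4 (even) → k=3
step 0: (21, 1)  from 21·(1,0) + (0,1)
…
step 2: (219, 10)  from 9·(22,1) + (21,1)
step 3: (241, 11)  from 1·(219,10) + (22,1)
(x₁, y₁) = (241, 11);  241² − 480·11² = 1 ✓

241 11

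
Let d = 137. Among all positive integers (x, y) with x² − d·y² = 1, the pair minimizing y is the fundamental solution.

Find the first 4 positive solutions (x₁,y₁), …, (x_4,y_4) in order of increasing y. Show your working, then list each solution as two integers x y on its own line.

√137 = [11; 1,2,2,1,1,2,2,1,22, …], period ℓ=9 (odd) → k=17
i=0: a=11 ⇒ p=11, q=1
…
i=2: a=2 ⇒ p=35, q=3
i=3: a=2 ⇒ p=82, q=7
…
i=7: a=2 ⇒ p=1229, q=105
…
i=9: a=22 ⇒ p=39597, q=3383
i=10: a=1 ⇒ p=41341, q=3532
…
i=13: a=1 ⇒ p=408178, q=34873
i=14: a=1 ⇒ p=694077, q=59299
i=15: a=2 ⇒ p=1796332, q=153471
i=16: a=2 ⇒ p=4286741, q=366241
i=17: a=1 ⇒ p=6083073, q=519712
(x₁, y₁) = (6083073, 519712);  6083073² − 137·519712² = 1 ✓
(x_2, y_2) = (6083073·6083073 + 137·519712·519712, 6083073·519712 + 519712·6083073) = (74007554246657, 6322892069952)
(x_3, y_3) = (6083073·74007554246657 + 137·519712·6322892069952, 6083073·6322892069952 + 519712·74007554246657) = (900386710067742990849, 76925228065277725280)
(x_4, y_4) = (6083073·900386710067742990849 + 137·519712·76925228065277725280, 6083073·76925228065277725280 + 519712·900386710067742990849) = (10954236171143757109591351297, 935883555725460013412300928)

6083073 519712
74007554246657 6322892069952
900386710067742990849 76925228065277725280
10954236171143757109591351297 935883555725460013412300928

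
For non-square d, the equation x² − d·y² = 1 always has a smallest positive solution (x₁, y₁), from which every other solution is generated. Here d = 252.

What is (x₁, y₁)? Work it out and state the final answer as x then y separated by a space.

[15; 1,6,1,30] for √252; ℓ=4 ⇒ convergent index 3
a_0=15:  p_0=15·1+0=15,  q_0=15·0+1=1
a_1=1:  p_1=1·15+1=16,  q_1=1·1+0=1
a_2=6:  p_2=6·16+15=111,  q_2=6·1+1=7
a_3=1:  p_3=1·111+16=127,  q_3=1·7+1=8
(x₁, y₁) = (127, 8);  127² − 252·8² = 1 ✓

127 8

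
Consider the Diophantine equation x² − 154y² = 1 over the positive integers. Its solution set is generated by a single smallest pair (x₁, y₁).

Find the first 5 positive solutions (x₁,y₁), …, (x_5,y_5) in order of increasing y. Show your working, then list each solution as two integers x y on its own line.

√154 = [12; 2,2,3,1,2,1,3,2,2,24, …], period ℓ=10 (even) → k=9
k=0  a_k=12  p_k/q_k = 12/1
…
k=8  a_k=2  p_k/q_k = 8724/703
k=9  a_k=2  p_k/q_k = 21295/1716
fundamental: x₁=21295, y₁=1716  (since 453477025 − 154·2944656 = 1)
n=2: (21295,1716)∘(21295,1716) = (21295·21295+154·1716·1716, 21295·1716+1716·21295) = (906954049,73084440)
n=3: (906954049,73084440)∘(21295,1716) = (21295·906954049+154·1716·73084440, 21295·73084440+1716·906954049) = (38627172925615,3112666297884)
n=4: (38627172925615,3112666297884)∘(21295,1716) = (21295·38627172925615+154·1716·3112666297884, 21295·3112666297884+1716·38627172925615) = (1645131293994988801,132568457553795120)
n=5: (1645131293994988801,132568457553795120)∘(21295,1716) = (21295·1645131293994988801+154·1716·132568457553795120, 21295·132568457553795120+1716·1645131293994988801) = (70066141772619400108975,5646090604103467862916)

21295 1716
906954049 73084440
38627172925615 3112666297884
1645131293994988801 132568457553795120
70066141772619400108975 5646090604103467862916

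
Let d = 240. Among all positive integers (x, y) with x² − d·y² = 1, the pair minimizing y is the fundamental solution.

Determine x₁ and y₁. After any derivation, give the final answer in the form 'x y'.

31 2

d=240: √d = [15; 2,30] (ℓ=2, even), read p_1/q_1
step 0: (15, 1)  from 15·(1,0) + (0,1)
step 1: (31, 2)  from 2·(15,1) + (1,0)
fundamental: x₁=31, y₁=2  (since 961 − 240·4 = 1)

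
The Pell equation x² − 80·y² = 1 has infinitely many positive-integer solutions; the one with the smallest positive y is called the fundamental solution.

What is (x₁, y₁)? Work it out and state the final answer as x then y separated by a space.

9 1

[8; 1,16] for √80; ℓ=2 ⇒ convergent index 1
step 0: (8, 1)  from 8·(1,0) + (0,1)
step 1: (9, 1)  from 1·(8,1) + (1,0)
→ (9, 1).  Check: 9²=81, 80·1²=80, difference 1.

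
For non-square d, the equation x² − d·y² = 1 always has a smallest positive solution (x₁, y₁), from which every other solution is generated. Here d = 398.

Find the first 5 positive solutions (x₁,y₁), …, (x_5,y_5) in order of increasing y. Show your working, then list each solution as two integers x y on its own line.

d=398: √d = [19; 1,18,1,38] (ℓ=4, even), read p_3/q_3
i=0: a=19 ⇒ p=19, q=1
…
i=2: a=18 ⇒ p=379, q=19
i=3: a=1 ⇒ p=399, q=20
fundamental: x₁=399, y₁=20  (since 159201 − 398·400 = 1)
(399+20√398)^2 = 318401 + 15960√398
(399+20√398)^3 = 254083599 + 12736060√398
(399+20√398)^4 = 202758393601 + 10163359920√398
(399+20√398)^5 = 161800944009999 + 8110348480100√398

399 20
318401 15960
254083599 12736060
202758393601 10163359920
161800944009999 8110348480100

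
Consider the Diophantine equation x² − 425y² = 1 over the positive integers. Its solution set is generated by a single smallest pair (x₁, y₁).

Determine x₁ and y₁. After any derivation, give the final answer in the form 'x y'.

√425 = [20; 1,1,1,1,1,1,40, …], period ℓ=7 (odd) → k=13
step 0: (20, 1)  from 20·(1,0) + (0,1)
step 1: (21, 1)  from 1·(20,1) + (1,0)
step 2: (41, 2)  from 1·(21,1) + (20,1)
…
step 4: (103, 5)  from 1·(62,3) + (41,2)
step 5: (165, 8)  from 1·(103,5) + (62,3)
step 6: (268, 13)  from 1·(165,8) + (103,5)
step 7: (10885, 528)  from 40·(268,13) + (165,8)
…
step 9: (22038, 1069)  from 1·(11153,541) + (10885,528)
step 10: (33191, 1610)  from 1·(22038,1069) + (11153,541)
step 11: (55229, 2679)  from 1·(33191,1610) + (22038,1069)
step 12: (88420, 4289)  from 1·(55229,2679) + (33191,1610)
step 13: (143649, 6968)  from 1·(88420,4289) + (55229,2679)
→ (143649, 6968).  Check: 143649²=20635035201, 425·6968²=20635035200, difference 1.

143649 6968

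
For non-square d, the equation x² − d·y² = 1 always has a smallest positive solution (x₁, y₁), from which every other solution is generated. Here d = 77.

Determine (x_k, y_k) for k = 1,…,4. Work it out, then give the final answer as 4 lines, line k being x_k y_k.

351 40
246401 28080
172973151 19712120
121426905601 13837880160

√77 → a₀=8, period (1,3,2,3,1,16); ℓ=6 even so k=5
a_0=8:  p_0=8·1+0=8,  q_0=8·0+1=1
…
a_2=3:  p_2=3·9+8=35,  q_2=3·1+1=4
…
a_4=3:  p_4=3·79+35=272,  q_4=3·9+4=31
a_5=1:  p_5=1·272+79=351,  q_5=1·31+9=40
→ (351, 40).  Check: 351²=123201, 77·40²=123200, difference 1.
n=2: (351,40)∘(351,40) = (351·351+77·40·40, 351·40+40·351) = (246401,28080)
n=3: (246401,28080)∘(351,40) = (351·246401+77·40·28080, 351·28080+40·246401) = (172973151,19712120)
n=4: (172973151,19712120)∘(351,40) = (351·172973151+77·40·19712120, 351·19712120+40·172973151) = (121426905601,13837880160)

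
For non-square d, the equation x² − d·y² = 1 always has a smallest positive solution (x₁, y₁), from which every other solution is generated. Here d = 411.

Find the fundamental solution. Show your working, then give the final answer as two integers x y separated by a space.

49730 2453

d=411: √d = [20; 3,1,1,1,19,1,1,1,3,40] (ℓ=10, even), read p_9/q_9
a_0=20:  p_0=20·1+0=20,  q_0=20·0+1=1
…
a_2=1:  p_2=1·61+20=81,  q_2=1·3+1=4
…
a_4=1:  p_4=1·142+81=223,  q_4=1·7+4=11
a_5=19:  p_5=19·223+142=4379,  q_5=19·11+7=216
a_6=1:  p_6=1·4379+223=4602,  q_6=1·216+11=227
a_7=1:  p_7=1·4602+4379=8981,  q_7=1·227+216=443
a_8=1:  p_8=1·8981+4602=13583,  q_8=1·443+227=670
a_9=3:  p_9=3·13583+8981=49730,  q_9=3·670+443=2453
fundamental: x₁=49730, y₁=2453  (since 2473072900 − 411·6017209 = 1)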